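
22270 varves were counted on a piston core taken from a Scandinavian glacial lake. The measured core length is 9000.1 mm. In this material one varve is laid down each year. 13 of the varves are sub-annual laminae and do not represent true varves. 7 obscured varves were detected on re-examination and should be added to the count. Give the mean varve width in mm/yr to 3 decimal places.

0.404 mm/yr

Correcting the raw count gives 22270 − 13 + 7 = 22264 true varves.
9000.1 mm over 22264 years gives 9000.1 / 22264 ≈ 0.404 mm/yr.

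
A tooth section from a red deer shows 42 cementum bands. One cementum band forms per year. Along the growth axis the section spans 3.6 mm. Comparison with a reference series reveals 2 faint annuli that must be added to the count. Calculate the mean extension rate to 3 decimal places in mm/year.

True cementum band count = 42 + 2 = 44.
3.6 mm over 44 years gives 3.6 / 44 ≈ 0.082 mm/year.

0.082 mm/year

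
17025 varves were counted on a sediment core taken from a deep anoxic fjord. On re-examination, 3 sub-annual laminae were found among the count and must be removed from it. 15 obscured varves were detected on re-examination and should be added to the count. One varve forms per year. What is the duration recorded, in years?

True varve count = 17025 − 3 + 15 = 17037.
At one varve per year, that is 17037 years.

17037 yr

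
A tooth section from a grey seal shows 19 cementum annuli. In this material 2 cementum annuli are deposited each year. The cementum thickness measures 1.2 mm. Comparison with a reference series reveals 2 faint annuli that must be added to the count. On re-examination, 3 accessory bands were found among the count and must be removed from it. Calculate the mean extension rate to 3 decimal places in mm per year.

Adjusted count: 19 − 3 + 2 = 18 cementum annuli.
18 cementum annuli at 2 per year is 18 / 2 = 9 years.
Extension rate ≈ 1.2 / 9 = 0.133 mm per year.

0.133 mm per year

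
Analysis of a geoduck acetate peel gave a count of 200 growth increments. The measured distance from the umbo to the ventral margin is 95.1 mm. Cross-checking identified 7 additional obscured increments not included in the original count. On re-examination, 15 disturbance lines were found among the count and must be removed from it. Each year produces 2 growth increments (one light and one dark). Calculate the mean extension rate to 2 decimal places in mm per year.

Correcting the raw count gives 200 − 15 + 7 = 192 true growth increments.
192 growth increments at 2 per year is 192 / 2 = 96 years.
Mean rate = 95.1 mm / 96 years ≈ 0.99 mm per year.

0.99 mm per year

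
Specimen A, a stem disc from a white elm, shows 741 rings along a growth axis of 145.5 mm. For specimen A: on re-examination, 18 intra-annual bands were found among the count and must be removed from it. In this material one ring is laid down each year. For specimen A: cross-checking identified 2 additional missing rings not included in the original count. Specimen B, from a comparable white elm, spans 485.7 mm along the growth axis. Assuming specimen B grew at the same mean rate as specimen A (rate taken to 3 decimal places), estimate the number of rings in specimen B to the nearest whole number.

Specimen A: true ring count = 741 − 18 + 2 = 725.
A: 145.5 mm over 725 years gives 145.5 / 725 ≈ 0.201 mm per year.
Specimen B: 485.7 mm / 0.201 mm per year = 2416.42 years ≈ 2416 rings.

2416 rings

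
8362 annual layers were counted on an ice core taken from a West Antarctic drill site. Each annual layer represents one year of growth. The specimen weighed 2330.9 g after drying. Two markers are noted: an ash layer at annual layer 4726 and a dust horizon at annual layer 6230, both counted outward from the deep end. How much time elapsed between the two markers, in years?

The two markers are separated by 6230 − 4726 = 1504 annual layers.
That is 1504 years at one annual layer per year.

1504 years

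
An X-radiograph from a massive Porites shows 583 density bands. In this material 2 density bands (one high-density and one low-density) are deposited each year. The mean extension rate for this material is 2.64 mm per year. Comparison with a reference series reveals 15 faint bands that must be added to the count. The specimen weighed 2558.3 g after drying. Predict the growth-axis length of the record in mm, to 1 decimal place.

Adjusted count: 583 + 15 = 598 density bands.
Dividing by 2 density bands per year: 598 / 2 = 299 years.
Predicted length = 2.64 mm/year × 299 years = 789.4 mm.

789.4 mm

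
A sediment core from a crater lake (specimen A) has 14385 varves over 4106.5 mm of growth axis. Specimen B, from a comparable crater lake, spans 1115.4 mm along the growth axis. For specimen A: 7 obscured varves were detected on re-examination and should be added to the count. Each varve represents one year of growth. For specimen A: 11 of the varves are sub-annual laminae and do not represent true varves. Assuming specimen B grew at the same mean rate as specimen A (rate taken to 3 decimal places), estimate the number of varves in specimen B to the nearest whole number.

3900 varves

Specimen A: true varve count = 14385 − 11 + 7 = 14381.
A: Extension rate ≈ 4106.5 / 14381 = 0.286 mm per year.
Specimen B: 1115.4 mm / 0.286 mm per year = 3900.00 years ≈ 3900 varves.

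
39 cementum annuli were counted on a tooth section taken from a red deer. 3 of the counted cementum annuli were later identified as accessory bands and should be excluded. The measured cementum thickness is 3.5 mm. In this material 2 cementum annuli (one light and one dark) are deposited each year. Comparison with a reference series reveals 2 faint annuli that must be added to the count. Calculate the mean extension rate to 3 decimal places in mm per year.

Correcting the raw count gives 39 − 3 + 2 = 38 true cementum annuli.
Dividing by 2 cementum annuli per year: 38 / 2 = 19 years.
Mean rate = 3.5 mm / 19 years ≈ 0.184 mm per year.

0.184 mm per year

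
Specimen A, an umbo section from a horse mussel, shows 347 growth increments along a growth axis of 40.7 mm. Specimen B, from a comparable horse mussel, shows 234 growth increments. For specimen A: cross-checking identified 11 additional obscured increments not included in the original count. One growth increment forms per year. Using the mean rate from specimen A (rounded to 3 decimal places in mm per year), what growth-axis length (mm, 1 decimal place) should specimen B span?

26.7 mm

Specimen A: true growth increment count = 347 + 11 = 358.
A: 40.7 mm over 358 years gives 40.7 / 358 ≈ 0.114 mm per year.
For B, 0.114 mm/year × 234 years = 26.7 mm.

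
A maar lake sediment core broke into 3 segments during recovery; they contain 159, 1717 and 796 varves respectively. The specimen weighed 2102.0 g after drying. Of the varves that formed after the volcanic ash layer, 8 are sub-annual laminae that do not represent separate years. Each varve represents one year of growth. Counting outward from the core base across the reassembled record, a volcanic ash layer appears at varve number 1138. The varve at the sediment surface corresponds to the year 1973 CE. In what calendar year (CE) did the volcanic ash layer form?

447 CE

Total varves = 159 + 1717 + 796 = 2672.
Between varve 1138 and the sediment surface there are 2672 − 1138 = 1534 varves.
Removing the 8 false varves leaves 1534 − 8 = 1526 true varves beyond the volcanic ash layer.
1973 − 1526 = 447 CE.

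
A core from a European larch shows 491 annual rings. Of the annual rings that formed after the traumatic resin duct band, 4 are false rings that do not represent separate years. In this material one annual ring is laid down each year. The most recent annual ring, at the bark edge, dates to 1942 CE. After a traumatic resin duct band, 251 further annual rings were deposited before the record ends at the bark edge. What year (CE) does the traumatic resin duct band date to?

251 annual rings post-date the traumatic resin duct band.
251 − 4 false = 247 true annual rings after the traumatic resin duct band.
The annual ring at the bark edge is 1942 CE, so the traumatic resin duct band dates to 1942 − 247 = 1695 CE.

1695 CE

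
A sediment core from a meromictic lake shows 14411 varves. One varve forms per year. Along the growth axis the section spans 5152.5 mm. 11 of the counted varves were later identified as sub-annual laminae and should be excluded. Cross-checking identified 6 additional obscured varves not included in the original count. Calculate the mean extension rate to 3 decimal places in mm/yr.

0.358 mm/yr

Correcting the raw count gives 14411 − 11 + 6 = 14406 true varves.
5152.5 mm over 14406 years gives 5152.5 / 14406 ≈ 0.358 mm/yr.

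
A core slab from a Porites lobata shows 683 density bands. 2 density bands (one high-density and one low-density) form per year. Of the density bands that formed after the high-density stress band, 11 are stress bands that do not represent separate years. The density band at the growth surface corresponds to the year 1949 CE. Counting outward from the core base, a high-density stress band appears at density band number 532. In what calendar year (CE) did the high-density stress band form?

1879 CE

The high-density stress band sits at density band 532 from the core base, so 683 − 532 = 151 density bands formed after it.
Excluding 11 false density bands: 151 − 11 = 140.
With 2 density bands per year, 140 / 2 = 70 years.
Counting back 70 years from 1949 CE places the high-density stress band in 1949 − 70 = 1879 CE.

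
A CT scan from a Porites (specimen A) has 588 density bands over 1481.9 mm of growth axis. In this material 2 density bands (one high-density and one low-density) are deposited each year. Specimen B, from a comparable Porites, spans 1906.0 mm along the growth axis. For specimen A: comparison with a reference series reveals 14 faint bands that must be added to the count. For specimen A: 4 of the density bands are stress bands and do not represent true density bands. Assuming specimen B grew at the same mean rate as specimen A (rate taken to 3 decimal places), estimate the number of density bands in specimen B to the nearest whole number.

769 density bands

Specimen A: true density band count = 588 − 4 + 14 = 598.
Specimen A: dividing by 2 density bands per year: 598 / 2 = 299 years.
A: 1481.9 mm over 299 years gives 1481.9 / 299 ≈ 4.956 mm/year.
For B, 1906.0 / 4.956 = 384.58 years; at 2 density bands per year that is 384.58 × 2 ≈ 769 density bands.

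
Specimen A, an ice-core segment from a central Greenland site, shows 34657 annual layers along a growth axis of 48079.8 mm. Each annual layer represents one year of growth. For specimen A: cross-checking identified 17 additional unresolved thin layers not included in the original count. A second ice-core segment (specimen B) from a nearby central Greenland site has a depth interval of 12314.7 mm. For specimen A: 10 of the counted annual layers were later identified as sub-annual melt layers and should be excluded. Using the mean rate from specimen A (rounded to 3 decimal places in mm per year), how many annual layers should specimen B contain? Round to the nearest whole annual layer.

8879 annual layers

Specimen A: true annual layer count = 34657 − 10 + 17 = 34664.
A: Mean rate = 48079.8 mm / 34664 years ≈ 1.387 mm per year.
B spans 12314.7 / 1.387 = 8878.66 years ≈ 8879 annual layers.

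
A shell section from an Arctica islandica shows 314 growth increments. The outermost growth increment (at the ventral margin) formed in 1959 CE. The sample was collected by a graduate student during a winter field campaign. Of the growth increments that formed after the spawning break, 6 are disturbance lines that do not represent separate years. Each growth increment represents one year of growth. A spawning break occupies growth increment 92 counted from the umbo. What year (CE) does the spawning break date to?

314 − 92 = 222 growth increments lie beyond the spawning break toward the ventral margin.
222 − 6 false = 216 true growth increments after the spawning break.
1959 − 216 = 1743 CE.

1743 CE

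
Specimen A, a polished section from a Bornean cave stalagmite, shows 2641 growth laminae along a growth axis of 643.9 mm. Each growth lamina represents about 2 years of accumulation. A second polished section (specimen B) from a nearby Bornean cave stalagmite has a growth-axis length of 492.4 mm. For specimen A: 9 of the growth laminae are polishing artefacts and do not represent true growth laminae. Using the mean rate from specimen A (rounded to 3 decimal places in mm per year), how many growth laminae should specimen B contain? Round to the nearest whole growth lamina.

2018 growth laminae

Specimen A: after corrections the count is 2641 − 9 = 2632 growth laminae.
Specimen A: multiplying by 2 years per growth lamina: 2632 × 2 = 5264 years.
A: Mean rate = 643.9 mm / 5264 years ≈ 0.122 mm/year.
Specimen B: 492.4 mm / 0.122 mm per year = 4036.07 years; at 2 years per growth lamina that is 4036.07 / 2 ≈ 2018 growth laminae.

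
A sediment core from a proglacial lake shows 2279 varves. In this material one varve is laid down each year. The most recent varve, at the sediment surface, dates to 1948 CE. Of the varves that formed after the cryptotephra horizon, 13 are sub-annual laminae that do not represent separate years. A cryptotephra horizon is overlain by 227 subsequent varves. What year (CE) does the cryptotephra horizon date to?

1734 CE

There are 227 varves younger than the cryptotephra horizon.
227 − 13 false = 214 true varves after the cryptotephra horizon.
1948 − 214 = 1734 CE.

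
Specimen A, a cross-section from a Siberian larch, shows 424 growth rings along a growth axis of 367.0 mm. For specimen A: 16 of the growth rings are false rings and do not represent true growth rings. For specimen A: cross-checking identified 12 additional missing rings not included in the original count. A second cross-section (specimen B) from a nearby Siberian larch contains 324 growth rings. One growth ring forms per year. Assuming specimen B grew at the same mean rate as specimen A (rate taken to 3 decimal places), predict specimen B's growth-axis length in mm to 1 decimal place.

Specimen A: adjusted count: 424 − 16 + 12 = 420 growth rings.
A: Extension rate ≈ 367.0 / 420 = 0.874 mm per year.
For B, 0.874 mm/year × 324 years = 283.2 mm.

283.2 mm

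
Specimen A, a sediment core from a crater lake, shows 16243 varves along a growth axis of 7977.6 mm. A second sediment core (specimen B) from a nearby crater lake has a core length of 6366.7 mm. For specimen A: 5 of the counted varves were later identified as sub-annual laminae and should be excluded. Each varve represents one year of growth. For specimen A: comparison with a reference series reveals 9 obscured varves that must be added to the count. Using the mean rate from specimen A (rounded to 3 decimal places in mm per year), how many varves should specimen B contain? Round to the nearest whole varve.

Specimen A: correcting the raw count gives 16243 − 5 + 9 = 16247 true varves.
A: Extension rate ≈ 7977.6 / 16247 = 0.491 mm/year.
Specimen B: 6366.7 mm / 0.491 mm per year = 12966.80 years ≈ 12967 varves.

12967 varves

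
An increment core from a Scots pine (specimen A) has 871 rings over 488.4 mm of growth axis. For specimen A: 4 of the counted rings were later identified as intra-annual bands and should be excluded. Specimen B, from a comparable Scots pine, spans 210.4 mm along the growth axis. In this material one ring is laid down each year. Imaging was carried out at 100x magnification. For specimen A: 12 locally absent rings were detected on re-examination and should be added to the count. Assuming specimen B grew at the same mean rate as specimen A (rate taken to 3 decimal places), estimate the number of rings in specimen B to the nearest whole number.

378 rings

Specimen A: after corrections the count is 871 − 4 + 12 = 879 rings.
A: Mean rate = 488.4 mm / 879 years ≈ 0.556 mm per year.
For B, 210.4 / 0.556 = 378.42 years ≈ 378 rings.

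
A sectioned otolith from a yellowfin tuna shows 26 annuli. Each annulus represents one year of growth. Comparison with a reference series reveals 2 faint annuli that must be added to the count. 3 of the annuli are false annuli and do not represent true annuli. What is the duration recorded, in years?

25 years

Correcting the raw count gives 26 − 3 + 2 = 25 true annuli.
One annulus per year makes the duration 25 years.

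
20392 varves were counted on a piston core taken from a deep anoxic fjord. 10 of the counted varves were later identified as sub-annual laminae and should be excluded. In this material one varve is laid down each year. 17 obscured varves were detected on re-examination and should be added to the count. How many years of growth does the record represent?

20399 years

True varve count = 20392 − 10 + 17 = 20399.
With a one-to-one varve periodicity this is 20399 years.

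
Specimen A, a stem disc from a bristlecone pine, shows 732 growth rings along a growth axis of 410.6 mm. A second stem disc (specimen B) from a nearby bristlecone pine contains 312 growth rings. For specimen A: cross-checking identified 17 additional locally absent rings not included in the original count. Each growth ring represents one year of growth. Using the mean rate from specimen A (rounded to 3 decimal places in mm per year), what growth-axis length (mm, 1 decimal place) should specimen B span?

Specimen A: after corrections the count is 732 + 17 = 749 growth rings.
A: 410.6 mm over 749 years gives 410.6 / 749 ≈ 0.548 mm/yr.
For B, 0.548 mm/year × 312 years = 171.0 mm.

171.0 mm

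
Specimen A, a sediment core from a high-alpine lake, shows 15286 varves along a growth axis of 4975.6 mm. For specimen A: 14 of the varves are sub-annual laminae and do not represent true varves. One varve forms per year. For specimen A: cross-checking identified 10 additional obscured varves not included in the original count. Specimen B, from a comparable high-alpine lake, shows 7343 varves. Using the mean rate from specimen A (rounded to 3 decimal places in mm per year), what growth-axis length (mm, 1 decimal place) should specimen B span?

2393.8 mm

Specimen A: correcting the raw count gives 15286 − 14 + 10 = 15282 true varves.
A: 4975.6 mm over 15282 years gives 4975.6 / 15282 ≈ 0.326 mm/year.
B's length ≈ 0.326 × 7343 = 2393.8 mm.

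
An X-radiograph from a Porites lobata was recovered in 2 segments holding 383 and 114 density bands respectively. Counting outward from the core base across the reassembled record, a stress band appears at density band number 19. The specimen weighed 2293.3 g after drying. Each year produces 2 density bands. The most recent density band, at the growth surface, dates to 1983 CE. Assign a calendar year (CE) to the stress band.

1744 CE

Total density bands = 383 + 114 = 497.
The stress band sits at density band 19 from the core base, so 497 − 19 = 478 density bands formed after it.
With 2 density bands per year, 478 / 2 = 239 years.
Counting back 239 years from 1983 CE places the stress band in 1983 − 239 = 1744 CE.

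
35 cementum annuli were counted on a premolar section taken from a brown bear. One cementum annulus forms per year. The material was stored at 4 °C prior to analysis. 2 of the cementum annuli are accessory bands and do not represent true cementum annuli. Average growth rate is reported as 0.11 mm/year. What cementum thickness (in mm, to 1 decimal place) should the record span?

3.6 mm

Adjusted count: 35 − 2 = 33 cementum annuli.
33 years at 0.11 mm/year gives 0.11 × 33 = 3.6 mm.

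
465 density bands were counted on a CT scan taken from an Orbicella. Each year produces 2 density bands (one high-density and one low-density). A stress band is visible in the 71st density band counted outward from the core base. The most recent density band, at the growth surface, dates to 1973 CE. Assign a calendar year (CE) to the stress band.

465 − 71 = 394 density bands lie beyond the stress band toward the growth surface.
Dividing by 2 density bands per year: 394 / 2 = 197 years.
The density band at the growth surface is 1973 CE, so the stress band dates to 1973 − 197 = 1776 CE.

1776 CE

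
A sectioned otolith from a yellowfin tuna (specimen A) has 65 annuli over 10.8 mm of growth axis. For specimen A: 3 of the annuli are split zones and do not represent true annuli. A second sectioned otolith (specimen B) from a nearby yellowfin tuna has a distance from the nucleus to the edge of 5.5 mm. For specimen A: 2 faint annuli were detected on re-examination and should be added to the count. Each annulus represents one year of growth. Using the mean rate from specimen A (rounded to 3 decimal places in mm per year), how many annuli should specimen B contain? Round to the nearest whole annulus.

Specimen A: true annulus count = 65 − 3 + 2 = 64.
A: Extension rate ≈ 10.8 / 64 = 0.169 mm/year.
B spans 5.5 / 0.169 = 32.54 years ≈ 33 annuli.

33 annuli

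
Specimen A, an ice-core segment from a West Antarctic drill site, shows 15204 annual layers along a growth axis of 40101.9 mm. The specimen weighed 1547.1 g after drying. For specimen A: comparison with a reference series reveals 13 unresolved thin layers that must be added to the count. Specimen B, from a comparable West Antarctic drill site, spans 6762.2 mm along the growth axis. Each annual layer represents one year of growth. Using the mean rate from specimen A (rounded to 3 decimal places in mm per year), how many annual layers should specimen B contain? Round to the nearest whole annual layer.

Specimen A: adjusted count: 15204 + 13 = 15217 annual layers.
A: 40101.9 mm over 15217 years gives 40101.9 / 15217 ≈ 2.635 mm/year.
For B, 6762.2 / 2.635 = 2566.30 years ≈ 2566 annual layers.

2566 annual layers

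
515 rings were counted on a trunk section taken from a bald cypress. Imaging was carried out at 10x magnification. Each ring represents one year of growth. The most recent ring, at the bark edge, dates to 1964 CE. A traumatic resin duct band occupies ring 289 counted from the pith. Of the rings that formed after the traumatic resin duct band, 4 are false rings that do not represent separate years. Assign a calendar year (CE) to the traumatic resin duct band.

515 − 289 = 226 rings lie beyond the traumatic resin duct band toward the bark edge.
226 − 4 false = 222 true rings after the traumatic resin duct band.
1964 − 222 = 1742 CE.

1742 CE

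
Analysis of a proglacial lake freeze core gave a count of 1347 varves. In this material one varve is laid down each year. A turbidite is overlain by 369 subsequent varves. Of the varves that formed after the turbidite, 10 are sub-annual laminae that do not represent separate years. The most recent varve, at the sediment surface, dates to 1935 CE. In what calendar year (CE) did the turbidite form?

1576 CE

369 varves post-date the turbidite.
Removing the 10 false varves leaves 369 − 10 = 359 true varves beyond the turbidite.
The varve at the sediment surface is 1935 CE, so the turbidite dates to 1935 − 359 = 1576 CE.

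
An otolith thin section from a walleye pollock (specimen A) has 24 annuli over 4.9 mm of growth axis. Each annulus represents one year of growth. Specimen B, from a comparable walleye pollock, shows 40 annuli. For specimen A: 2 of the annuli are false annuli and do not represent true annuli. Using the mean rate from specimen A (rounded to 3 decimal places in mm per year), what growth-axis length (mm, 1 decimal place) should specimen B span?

Specimen A: correcting the raw count gives 24 − 2 = 22 true annuli.
A: Mean rate = 4.9 mm / 22 years ≈ 0.223 mm/year.
For B, 0.223 mm/year × 40 years = 8.9 mm.

8.9 mm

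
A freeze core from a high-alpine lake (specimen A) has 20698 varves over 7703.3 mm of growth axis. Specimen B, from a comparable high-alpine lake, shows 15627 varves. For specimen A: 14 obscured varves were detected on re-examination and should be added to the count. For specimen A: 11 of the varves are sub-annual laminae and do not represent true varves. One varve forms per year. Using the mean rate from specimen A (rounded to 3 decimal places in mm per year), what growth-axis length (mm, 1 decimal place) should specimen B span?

Specimen A: correcting the raw count gives 20698 − 11 + 14 = 20701 true varves.
A: 7703.3 mm over 20701 years gives 7703.3 / 20701 ≈ 0.372 mm/year.
B's length ≈ 0.372 × 15627 = 5813.2 mm.

5813.2 mm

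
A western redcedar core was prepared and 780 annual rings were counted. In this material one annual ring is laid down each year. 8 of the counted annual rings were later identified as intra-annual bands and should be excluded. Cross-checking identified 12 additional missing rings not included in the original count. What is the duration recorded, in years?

Adjusted count: 780 − 8 + 12 = 784 annual rings.
One annual ring per year makes the duration 784 years.

784 years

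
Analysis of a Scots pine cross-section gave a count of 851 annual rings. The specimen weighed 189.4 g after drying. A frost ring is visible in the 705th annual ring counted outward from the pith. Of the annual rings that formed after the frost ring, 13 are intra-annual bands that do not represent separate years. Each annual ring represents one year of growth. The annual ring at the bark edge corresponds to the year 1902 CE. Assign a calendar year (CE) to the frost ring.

851 − 705 = 146 annual rings lie beyond the frost ring toward the bark edge.
146 − 13 false = 133 true annual rings after the frost ring.
The annual ring at the bark edge is 1902 CE, so the frost ring dates to 1902 − 133 = 1769 CE.

1769 CE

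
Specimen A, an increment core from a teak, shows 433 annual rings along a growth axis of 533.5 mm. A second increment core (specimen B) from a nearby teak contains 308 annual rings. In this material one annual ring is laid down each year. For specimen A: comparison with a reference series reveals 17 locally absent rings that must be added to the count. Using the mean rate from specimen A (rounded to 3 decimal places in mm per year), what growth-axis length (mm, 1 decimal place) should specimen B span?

365.3 mm

Specimen A: adjusted count: 433 + 17 = 450 annual rings.
A: Mean rate = 533.5 mm / 450 years ≈ 1.186 mm/year.
For B, 1.186 mm/year × 308 years = 365.3 mm.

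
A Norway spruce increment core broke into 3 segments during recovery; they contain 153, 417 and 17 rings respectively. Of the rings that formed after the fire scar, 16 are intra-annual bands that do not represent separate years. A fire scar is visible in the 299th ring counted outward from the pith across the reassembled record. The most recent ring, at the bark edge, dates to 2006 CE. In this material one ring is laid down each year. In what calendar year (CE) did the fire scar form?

1734 CE

Total rings = 153 + 417 + 17 = 587.
The fire scar sits at ring 299 from the pith, so 587 − 299 = 288 rings formed after it.
Removing the 16 false rings leaves 288 − 16 = 272 true rings beyond the fire scar.
The ring at the bark edge is 2006 CE, so the fire scar dates to 2006 − 272 = 1734 CE.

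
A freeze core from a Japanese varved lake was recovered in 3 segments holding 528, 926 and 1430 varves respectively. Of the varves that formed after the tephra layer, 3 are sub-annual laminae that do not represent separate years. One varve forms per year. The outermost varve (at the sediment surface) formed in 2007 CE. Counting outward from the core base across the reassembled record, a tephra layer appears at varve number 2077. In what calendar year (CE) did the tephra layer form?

Total varves = 528 + 926 + 1430 = 2884.
Between varve 2077 and the sediment surface there are 2884 − 2077 = 807 varves.
Excluding 3 false varves: 807 − 3 = 804.
The varve at the sediment surface is 2007 CE, so the tephra layer dates to 2007 − 804 = 1203 CE.

1203 CE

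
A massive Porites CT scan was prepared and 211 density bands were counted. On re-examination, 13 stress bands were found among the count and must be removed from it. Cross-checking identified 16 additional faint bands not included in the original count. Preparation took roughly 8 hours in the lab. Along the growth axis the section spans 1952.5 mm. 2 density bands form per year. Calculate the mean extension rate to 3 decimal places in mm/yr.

Adjusted count: 211 − 13 + 16 = 214 density bands.
Dividing by 2 density bands per year: 214 / 2 = 107 years.
1952.5 mm over 107 years gives 1952.5 / 107 ≈ 18.248 mm/yr.

18.248 mm/yr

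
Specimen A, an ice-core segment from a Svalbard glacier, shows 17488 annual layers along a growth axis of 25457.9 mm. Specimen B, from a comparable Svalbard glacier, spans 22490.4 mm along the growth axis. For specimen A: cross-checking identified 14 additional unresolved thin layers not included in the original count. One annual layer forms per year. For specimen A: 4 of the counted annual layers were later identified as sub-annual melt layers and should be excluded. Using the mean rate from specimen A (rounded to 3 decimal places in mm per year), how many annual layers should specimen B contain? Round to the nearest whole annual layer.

15457 annual layers

Specimen A: adjusted count: 17488 − 4 + 14 = 17498 annual layers.
A: 25457.9 mm over 17498 years gives 25457.9 / 17498 ≈ 1.455 mm/yr.
For B, 22490.4 / 1.455 = 15457.32 years ≈ 15457 annual layers.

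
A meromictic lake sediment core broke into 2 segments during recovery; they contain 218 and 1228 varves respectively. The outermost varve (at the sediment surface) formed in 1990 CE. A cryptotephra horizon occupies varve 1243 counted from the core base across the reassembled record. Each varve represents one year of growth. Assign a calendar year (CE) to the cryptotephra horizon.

Total varves = 218 + 1228 = 1446.
Between varve 1243 and the sediment surface there are 1446 − 1243 = 203 varves.
1990 − 203 = 1787 CE.

1787 CE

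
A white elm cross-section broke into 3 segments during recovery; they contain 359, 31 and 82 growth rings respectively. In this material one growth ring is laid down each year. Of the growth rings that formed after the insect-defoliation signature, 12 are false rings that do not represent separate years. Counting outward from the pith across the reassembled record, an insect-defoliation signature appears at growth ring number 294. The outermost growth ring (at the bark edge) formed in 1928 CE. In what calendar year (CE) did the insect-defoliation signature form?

Total growth rings = 359 + 31 + 82 = 472.
Between growth ring 294 and the bark edge there are 472 − 294 = 178 growth rings.
Removing the 12 false growth rings leaves 178 − 12 = 166 true growth rings beyond the insect-defoliation signature.
Counting back 166 years from 1928 CE places the insect-defoliation signature in 1928 − 166 = 1762 CE.

1762 CE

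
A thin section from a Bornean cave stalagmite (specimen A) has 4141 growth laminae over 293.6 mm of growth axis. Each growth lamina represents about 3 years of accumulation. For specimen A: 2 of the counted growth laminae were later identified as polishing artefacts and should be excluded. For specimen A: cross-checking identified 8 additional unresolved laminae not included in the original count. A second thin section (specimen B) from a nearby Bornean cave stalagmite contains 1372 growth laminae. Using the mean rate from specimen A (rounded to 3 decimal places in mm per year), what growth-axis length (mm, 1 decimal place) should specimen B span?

98.8 mm

Specimen A: adjusted count: 4141 − 2 + 8 = 4147 growth laminae.
Specimen A: at 3 years per growth lamina, 4147 × 3 = 12441 years.
A: Mean rate = 293.6 mm / 12441 years ≈ 0.024 mm/year.
Specimen B: multiplying by 3 years per growth lamina: 1372 × 3 = 4116 years. B's length ≈ 0.024 × 4116 = 98.8 mm.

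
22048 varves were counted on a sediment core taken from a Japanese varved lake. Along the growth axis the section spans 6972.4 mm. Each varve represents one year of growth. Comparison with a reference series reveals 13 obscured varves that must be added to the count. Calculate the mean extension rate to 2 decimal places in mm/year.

0.32 mm/year

True varve count = 22048 + 13 = 22061.
Extension rate ≈ 6972.4 / 22061 = 0.32 mm/year.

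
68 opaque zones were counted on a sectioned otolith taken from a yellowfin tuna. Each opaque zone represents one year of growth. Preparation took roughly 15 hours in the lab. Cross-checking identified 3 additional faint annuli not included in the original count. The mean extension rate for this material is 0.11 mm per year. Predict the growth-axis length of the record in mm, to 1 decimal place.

7.8 mm

Correcting the raw count gives 68 + 3 = 71 true opaque zones.
71 years at 0.11 mm/year gives 0.11 × 71 = 7.8 mm.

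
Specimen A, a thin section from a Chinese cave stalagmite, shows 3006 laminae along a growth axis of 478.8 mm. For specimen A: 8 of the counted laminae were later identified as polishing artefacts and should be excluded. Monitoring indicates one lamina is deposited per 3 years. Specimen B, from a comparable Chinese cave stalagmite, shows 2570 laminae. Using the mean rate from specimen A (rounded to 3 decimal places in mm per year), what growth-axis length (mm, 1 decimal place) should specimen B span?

Specimen A: adjusted count: 3006 − 8 = 2998 laminae.
Specimen A: at 3 years per lamina, 2998 × 3 = 8994 years.
A: Mean rate = 478.8 mm / 8994 years ≈ 0.053 mm/year.
Specimen B: 2570 laminae at 3 years each span 2570 × 3 = 7710 years. For B, 0.053 mm/year × 7710 years = 408.6 mm.

408.6 mm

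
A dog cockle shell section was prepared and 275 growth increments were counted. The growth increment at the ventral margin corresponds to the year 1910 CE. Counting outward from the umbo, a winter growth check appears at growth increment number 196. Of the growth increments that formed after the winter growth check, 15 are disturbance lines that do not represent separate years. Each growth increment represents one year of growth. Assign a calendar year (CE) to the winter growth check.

Between growth increment 196 and the ventral margin there are 275 − 196 = 79 growth increments.
Removing the 15 false growth increments leaves 79 − 15 = 64 true growth increments beyond the winter growth check.
Counting back 64 years from 1910 CE places the winter growth check in 1910 − 64 = 1846 CE.

1846 CE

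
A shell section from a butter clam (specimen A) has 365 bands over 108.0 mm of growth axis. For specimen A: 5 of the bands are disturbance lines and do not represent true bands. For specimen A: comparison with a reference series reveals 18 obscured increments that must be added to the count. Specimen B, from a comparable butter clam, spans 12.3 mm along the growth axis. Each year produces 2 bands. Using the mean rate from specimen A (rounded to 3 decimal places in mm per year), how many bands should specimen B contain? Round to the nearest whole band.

43 bands

Specimen A: after corrections the count is 365 − 5 + 18 = 378 bands.
Specimen A: dividing by 2 bands per year: 378 / 2 = 189 years.
A: 108.0 mm over 189 years gives 108.0 / 189 ≈ 0.571 mm per year.
B spans 12.3 / 0.571 = 21.54 years; at 2 bands per year that is 21.54 × 2 ≈ 43 bands.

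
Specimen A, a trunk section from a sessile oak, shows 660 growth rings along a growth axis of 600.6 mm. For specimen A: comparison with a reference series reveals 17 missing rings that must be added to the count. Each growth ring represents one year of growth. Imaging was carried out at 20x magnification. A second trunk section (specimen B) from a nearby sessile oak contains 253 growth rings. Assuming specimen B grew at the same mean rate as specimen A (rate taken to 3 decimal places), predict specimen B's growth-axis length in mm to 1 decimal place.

Specimen A: true growth ring count = 660 + 17 = 677.
A: Extension rate ≈ 600.6 / 677 = 0.887 mm per year.
B's length ≈ 0.887 × 253 = 224.4 mm.

224.4 mm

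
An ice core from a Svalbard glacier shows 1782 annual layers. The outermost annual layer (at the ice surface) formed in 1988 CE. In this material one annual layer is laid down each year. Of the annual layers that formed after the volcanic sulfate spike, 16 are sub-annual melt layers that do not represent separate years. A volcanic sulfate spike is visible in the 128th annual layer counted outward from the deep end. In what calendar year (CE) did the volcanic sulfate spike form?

350 CE

1782 − 128 = 1654 annual layers lie beyond the volcanic sulfate spike toward the ice surface.
1654 − 16 false = 1638 true annual layers after the volcanic sulfate spike.
Counting back 1638 years from 1988 CE places the volcanic sulfate spike in 1988 − 1638 = 350 CE.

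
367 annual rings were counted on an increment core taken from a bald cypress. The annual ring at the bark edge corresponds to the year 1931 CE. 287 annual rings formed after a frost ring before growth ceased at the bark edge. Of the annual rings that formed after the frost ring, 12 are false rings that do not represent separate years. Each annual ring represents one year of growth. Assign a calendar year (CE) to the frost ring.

287 annual rings formed after the frost ring.
Removing the 12 false annual rings leaves 287 − 12 = 275 true annual rings beyond the frost ring.
Counting back 275 years from 1931 CE places the frost ring in 1931 − 275 = 1656 CE.

1656 CE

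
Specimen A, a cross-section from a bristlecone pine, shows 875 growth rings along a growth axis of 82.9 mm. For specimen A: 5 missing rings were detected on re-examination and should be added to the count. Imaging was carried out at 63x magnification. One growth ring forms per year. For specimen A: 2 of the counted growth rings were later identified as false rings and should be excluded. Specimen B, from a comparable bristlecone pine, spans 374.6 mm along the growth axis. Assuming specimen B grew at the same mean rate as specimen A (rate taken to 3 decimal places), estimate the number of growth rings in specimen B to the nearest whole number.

Specimen A: true growth ring count = 875 − 2 + 5 = 878.
A: Mean rate = 82.9 mm / 878 years ≈ 0.094 mm per year.
For B, 374.6 / 0.094 = 3985.11 years ≈ 3985 growth rings.

3985 growth rings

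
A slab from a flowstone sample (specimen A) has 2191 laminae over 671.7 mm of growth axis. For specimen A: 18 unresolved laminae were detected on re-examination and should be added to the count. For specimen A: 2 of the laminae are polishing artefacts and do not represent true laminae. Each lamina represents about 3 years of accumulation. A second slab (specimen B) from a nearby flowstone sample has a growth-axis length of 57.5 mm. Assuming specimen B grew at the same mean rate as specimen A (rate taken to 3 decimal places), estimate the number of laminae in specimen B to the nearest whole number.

190 laminae

Specimen A: correcting the raw count gives 2191 − 2 + 18 = 2207 true laminae.
Specimen A: 2207 laminae at 3 years each span 2207 × 3 = 6621 years.
A: Extension rate ≈ 671.7 / 6621 = 0.101 mm per year.
For B, 57.5 / 0.101 = 569.31 years; at 3 years per lamina that is 569.31 / 3 ≈ 190 laminae.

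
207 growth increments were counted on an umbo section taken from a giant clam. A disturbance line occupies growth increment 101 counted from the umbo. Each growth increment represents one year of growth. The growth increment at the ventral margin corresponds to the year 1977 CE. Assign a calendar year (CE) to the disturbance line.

1871 CE

The disturbance line sits at growth increment 101 from the umbo, so 207 − 101 = 106 growth increments formed after it.
The growth increment at the ventral margin is 1977 CE, so the disturbance line dates to 1977 − 106 = 1871 CE.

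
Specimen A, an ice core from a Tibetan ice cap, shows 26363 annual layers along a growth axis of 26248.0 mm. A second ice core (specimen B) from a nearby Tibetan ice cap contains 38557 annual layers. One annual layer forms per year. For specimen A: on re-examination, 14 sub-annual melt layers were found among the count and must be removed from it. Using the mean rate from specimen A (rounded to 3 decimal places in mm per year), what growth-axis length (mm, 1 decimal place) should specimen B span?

Specimen A: true annual layer count = 26363 − 14 = 26349.
A: 26248.0 mm over 26349 years gives 26248.0 / 26349 ≈ 0.996 mm/yr.
For B, 0.996 mm/year × 38557 years = 38402.8 mm.

38402.8 mm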